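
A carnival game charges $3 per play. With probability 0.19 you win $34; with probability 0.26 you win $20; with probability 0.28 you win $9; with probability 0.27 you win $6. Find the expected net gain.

12.8

E[payout] = 34·0.19 + 20·0.26 + 9·0.28 + 6·0.27
 = 6.46 + 5.2 + 2.52 + 1.62
 = 15.8
Net = 15.8 - 3 = 12.8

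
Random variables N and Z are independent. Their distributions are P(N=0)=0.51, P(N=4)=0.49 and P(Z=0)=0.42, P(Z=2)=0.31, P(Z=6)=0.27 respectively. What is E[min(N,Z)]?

0.833

E[min(N,Z)] = Σ_n Σ_z min(n,z) · P(N=n)P(Z=z)
 = 0·0.2142 + 0·0.1581 + 0·0.1377 + 0·0.2058 + 2·0.1519 + 4·0.1323
 = 0 + 0 + 0 + 0 + 0.3038 + 0.5292
 = 0.833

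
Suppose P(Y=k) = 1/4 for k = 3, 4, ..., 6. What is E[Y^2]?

E[Y^2] = Σ y^2·P(Y=y)
 = 9·1/4 + 16·1/4 + 25·1/4 + 36·1/4
 = 9/4 + 4 + 25/4 + 9
 = 43/2

21.5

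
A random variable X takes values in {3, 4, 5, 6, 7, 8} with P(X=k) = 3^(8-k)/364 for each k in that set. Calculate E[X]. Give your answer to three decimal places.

E[X] = Σ x·P(X=x)
 = 3·243/364 + 4·81/364 + 5·27/364 + 6·9/364 + 7·3/364 + 8·1/364
 = 729/364 + 81/91 + 135/364 + 27/182 + 3/52 + 2/91
 = 1271/364

3.492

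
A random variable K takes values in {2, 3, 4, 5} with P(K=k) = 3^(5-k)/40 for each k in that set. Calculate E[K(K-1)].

E[K(K-1)] = Σ k(k-1)·P(K=k)
 = 2·27/40 + 6·9/40 + 12·3/40 + 20·1/40
 = 27/20 + 27/20 + 9/10 + 1/2
 = 41/10

4.1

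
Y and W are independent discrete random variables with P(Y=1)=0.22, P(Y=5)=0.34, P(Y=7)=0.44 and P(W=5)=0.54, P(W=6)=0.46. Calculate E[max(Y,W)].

E[max(Y,W)] = Σ_y Σ_w max(y,w) · P(Y=y)P(W=w)
 = 5·0.1188 + 6·0.1012 + 5·0.1836 + 6·0.1564 + 7·0.2376 + 7·0.2024
 = 0.594 + 0.6072 + 0.918 + 0.9384 + 1.6632 + 1.4168
 = 6.1376

6.1376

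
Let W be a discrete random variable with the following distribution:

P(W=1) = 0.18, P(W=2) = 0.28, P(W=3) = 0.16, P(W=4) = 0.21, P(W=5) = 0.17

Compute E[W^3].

41.43

E[W^3] = Σ w^3·P(W=w)
 = 1·0.18 + 8·0.28 + 27·0.16 + 64·0.21 + 125·0.17
 = 0.18 + 2.24 + 4.32 + 13.44 + 21.25
 = 41.43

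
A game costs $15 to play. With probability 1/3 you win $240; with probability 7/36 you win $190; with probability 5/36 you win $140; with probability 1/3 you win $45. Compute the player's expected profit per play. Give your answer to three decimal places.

E[payout] = 240·1/3 + 190·7/36 + 140·5/36 + 45·1/3
 = 80 + 665/18 + 175/9 + 15
 = 2725/18
Net = 2725/18 - 15 = 2455/18

136.389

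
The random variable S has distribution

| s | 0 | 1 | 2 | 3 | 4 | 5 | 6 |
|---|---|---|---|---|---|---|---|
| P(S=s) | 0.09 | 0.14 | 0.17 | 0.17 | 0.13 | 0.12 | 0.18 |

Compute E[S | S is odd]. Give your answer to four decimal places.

P(S is odd) = 0.14 + 0.17 + 0.12 = 0.43.
E[S | S is odd] = [1·0.14 + 3·0.17 + 5·0.12] / 0.43
 = 1.25 / 0.43
 = 125/43

2.9070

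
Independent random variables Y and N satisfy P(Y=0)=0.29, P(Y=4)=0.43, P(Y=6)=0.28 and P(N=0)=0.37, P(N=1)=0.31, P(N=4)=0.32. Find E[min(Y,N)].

1.1289

E[min(Y,N)] = Σ_y Σ_n min(y,n) · P(Y=y)P(N=n)
 = 0·0.1073 + 0·0.0899 + 0·0.0928 + 0·0.1591 + 1·0.1333 + 4·0.1376 + 0·0.1036 + 1·0.0868 + 4·0.0896
 = 0 + 0 + 0 + 0 + 0.1333 + 0.5504 + 0 + 0.0868 + 0.3584
 = 1.1289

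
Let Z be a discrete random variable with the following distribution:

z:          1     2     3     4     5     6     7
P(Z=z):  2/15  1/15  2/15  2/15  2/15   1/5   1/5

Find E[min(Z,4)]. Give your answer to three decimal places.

E[min(Z,4)] = Σ min(z,4)·P(Z=z)
 = 1·2/15 + 2·1/15 + 3·2/15 + 4·2/15 + 4·2/15 + 4·1/5 + 4·1/5
 = 2/15 + 2/15 + 2/5 + 8/15 + 8/15 + 4/5 + 4/5
 = 10/3

3.333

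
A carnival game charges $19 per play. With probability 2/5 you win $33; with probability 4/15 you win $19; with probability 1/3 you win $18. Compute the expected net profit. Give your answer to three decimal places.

5.267

E[payout] = 33·2/5 + 19·4/15 + 18·1/3
 = 66/5 + 76/15 + 6
 = 364/15
Net = 364/15 - 19 = 79/15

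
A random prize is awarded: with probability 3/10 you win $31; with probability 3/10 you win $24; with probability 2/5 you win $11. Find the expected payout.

20.9

E[payout] = 31·3/10 + 24·3/10 + 11·2/5
 = 93/10 + 36/5 + 22/5
 = 209/10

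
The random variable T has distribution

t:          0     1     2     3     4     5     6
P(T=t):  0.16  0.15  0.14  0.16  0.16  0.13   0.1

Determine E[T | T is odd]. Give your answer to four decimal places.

2.9091

P(T is odd) = 0.15 + 0.16 + 0.13 = 0.44.
E[T | T is odd] = [1·0.15 + 3·0.16 + 5·0.13] / 0.44
 = 1.28 / 0.44
 = 32/11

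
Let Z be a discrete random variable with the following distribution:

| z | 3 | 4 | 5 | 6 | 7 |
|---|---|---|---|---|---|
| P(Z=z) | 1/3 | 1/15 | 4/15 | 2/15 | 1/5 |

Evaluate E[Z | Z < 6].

3.9

P(Z < 6) = 1/3 + 1/15 + 4/15 = 2/3.
E[Z | Z < 6] = [3·1/3 + 4·1/15 + 5·4/15] / (2/3)
 = 13/5 / (2/3)
 = 39/10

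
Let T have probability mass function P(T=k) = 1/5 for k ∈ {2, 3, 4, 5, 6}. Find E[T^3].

88

E[T^3] = Σ t^3·P(T=t)
 = 8·1/5 + 27·1/5 + 64·1/5 + 125·1/5 + 216·1/5
 = 8/5 + 27/5 + 64/5 + 25 + 216/5
 = 88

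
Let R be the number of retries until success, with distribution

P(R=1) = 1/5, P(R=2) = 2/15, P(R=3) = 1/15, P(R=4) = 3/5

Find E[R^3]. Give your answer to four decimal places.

41.4667

E[R^3] = Σ r^3·P(R=r)
 = 1·1/5 + 8·2/15 + 27·1/15 + 64·3/5
 = 1/5 + 16/15 + 9/5 + 192/5
 = 622/15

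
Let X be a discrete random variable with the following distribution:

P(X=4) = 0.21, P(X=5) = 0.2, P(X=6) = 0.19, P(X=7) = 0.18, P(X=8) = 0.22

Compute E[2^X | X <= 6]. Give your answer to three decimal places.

P(X <= 6) = 0.21 + 0.2 + 0.19 = 0.6.
E[2^X | X <= 6] = [16·0.21 + 32·0.2 + 64·0.19] / 0.6
 = 21.92 / 0.6
 = 548/15

36.533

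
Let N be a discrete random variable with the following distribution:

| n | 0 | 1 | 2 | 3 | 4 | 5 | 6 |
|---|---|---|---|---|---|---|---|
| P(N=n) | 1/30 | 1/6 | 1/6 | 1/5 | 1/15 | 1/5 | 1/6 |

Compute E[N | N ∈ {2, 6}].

P(N ∈ {2, 6}) = 1/6 + 1/6 = 1/3.
E[N | N ∈ {2, 6}] = [2·1/6 + 6·1/6] / (1/3)
 = 4/3 / (1/3)
 = 4

4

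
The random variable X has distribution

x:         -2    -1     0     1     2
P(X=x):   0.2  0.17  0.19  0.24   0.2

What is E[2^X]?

E[2^X] = Σ 2^x·P(X=x)
 = 0.25·0.2 + 0.5·0.17 + 1·0.19 + 2·0.24 + 4·0.2
 = 0.05 + 0.085 + 0.19 + 0.48 + 0.8
 = 1.605

1.605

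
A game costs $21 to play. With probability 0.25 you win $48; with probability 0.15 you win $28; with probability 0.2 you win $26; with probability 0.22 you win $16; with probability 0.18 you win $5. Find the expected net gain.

E[payout] = 48·0.25 + 28·0.15 + 26·0.2 + 16·0.22 + 5·0.18
 = 12 + 4.2 + 5.2 + 3.52 + 0.9
 = 25.82
Net = 25.82 - 21 = 4.82

4.82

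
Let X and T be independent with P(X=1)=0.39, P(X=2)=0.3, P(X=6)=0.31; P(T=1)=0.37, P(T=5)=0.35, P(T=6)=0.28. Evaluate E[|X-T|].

E[|X-T|] = Σ_x Σ_t |x-t| · P(X=x)P(T=t)
 = 0·0.1443 + 4·0.1365 + 5·0.1092 + 1·0.111 + 3·0.105 + 4·0.084 + 5·0.1147 + 1·0.1085 + 0·0.0868
 = 0 + 0.546 + 0.546 + 0.111 + 0.315 + 0.336 + 0.5735 + 0.1085 + 0
 = 2.536

2.536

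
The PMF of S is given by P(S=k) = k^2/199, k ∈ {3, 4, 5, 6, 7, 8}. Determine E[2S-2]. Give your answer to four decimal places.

10.9347

E[2S-2] = Σ (2s-2)·P(S=s)
 = 4·9/199 + 6·16/199 + 8·25/199 + 10·36/199 + 12·49/199 + 14·64/199
 = 36/199 + 96/199 + 200/199 + 360/199 + 588/199 + 896/199
 = 2176/199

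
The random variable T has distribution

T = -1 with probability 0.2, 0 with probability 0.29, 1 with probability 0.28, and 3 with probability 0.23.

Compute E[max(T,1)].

1.46

E[max(T,1)] = Σ max(t,1)·P(T=t)
 = 1·0.2 + 1·0.29 + 1·0.28 + 3·0.23
 = 0.2 + 0.29 + 0.28 + 0.69
 = 1.46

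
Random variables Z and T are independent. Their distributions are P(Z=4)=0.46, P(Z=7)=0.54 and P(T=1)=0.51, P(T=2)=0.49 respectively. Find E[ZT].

E[ZT] = Σ_z Σ_t zt · P(Z=z)P(T=t)
 = 4·0.2346 + 8·0.2254 + 7·0.2754 + 14·0.2646
 = 0.9384 + 1.8032 + 1.9278 + 3.7044
 = 8.3738

8.3738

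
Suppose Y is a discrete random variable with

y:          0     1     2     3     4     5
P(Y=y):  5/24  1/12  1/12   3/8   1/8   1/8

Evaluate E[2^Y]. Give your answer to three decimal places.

E[2^Y] = Σ 2^y·P(Y=y)
 = 1·5/24 + 2·1/12 + 4·1/12 + 8·3/8 + 16·1/8 + 32·1/8
 = 5/24 + 1/6 + 1/3 + 3 + 2 + 4
 = 233/24

9.708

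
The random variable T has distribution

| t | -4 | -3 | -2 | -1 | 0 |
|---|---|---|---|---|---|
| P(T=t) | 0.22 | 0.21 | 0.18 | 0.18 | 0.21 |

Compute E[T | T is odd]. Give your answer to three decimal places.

-2.077

P(T is odd) = 0.21 + 0.18 = 0.39.
E[T | T is odd] = [(-3)·0.21 + (-1)·0.18] / 0.39
 = -0.81 / 0.39
 = -27/13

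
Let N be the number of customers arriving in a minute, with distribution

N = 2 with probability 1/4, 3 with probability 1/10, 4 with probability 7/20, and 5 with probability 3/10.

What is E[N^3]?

E[N^3] = Σ n^3·P(N=n)
 = 8·1/4 + 27·1/10 + 64·7/20 + 125·3/10
 = 2 + 27/10 + 112/5 + 75/2
 = 323/5

64.6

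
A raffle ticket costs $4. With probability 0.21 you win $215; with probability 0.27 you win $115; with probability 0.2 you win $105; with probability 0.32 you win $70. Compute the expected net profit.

115.6

E[payout] = 215·0.21 + 115·0.27 + 105·0.2 + 70·0.32
 = 45.15 + 31.05 + 21 + 22.4
 = 119.6
Net = 119.6 - 4 = 115.6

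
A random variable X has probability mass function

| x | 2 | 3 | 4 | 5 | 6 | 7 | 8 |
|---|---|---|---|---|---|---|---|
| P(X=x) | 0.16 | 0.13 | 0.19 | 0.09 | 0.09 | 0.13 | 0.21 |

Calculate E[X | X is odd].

P(X is odd) = 0.13 + 0.09 + 0.13 = 0.35.
E[X | X is odd] = [3·0.13 + 5·0.09 + 7·0.13] / 0.35
 = 1.75 / 0.35
 = 5

5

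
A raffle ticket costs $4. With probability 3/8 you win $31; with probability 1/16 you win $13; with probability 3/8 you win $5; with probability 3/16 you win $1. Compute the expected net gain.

E[payout] = 31·3/8 + 13·1/16 + 5·3/8 + 1·3/16
 = 93/8 + 13/16 + 15/8 + 3/16
 = 29/2
Net = 29/2 - 4 = 21/2

10.5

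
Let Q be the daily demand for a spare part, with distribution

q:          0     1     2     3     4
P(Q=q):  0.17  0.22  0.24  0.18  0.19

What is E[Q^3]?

19.16

E[Q^3] = Σ q^3·P(Q=q)
 = 0·0.17 + 1·0.22 + 8·0.24 + 27·0.18 + 64·0.19
 = 0 + 0.22 + 1.92 + 4.86 + 12.16
 = 19.16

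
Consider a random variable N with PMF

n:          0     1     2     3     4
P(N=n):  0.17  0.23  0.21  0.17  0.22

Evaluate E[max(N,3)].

3.22

E[max(N,3)] = Σ max(n,3)·P(N=n)
 = 3·0.17 + 3·0.23 + 3·0.21 + 3·0.17 + 4·0.22
 = 0.51 + 0.69 + 0.63 + 0.51 + 0.88
 = 3.22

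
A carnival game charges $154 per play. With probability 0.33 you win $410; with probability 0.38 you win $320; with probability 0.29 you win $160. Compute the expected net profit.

E[payout] = 410·0.33 + 320·0.38 + 160·0.29
 = 135.3 + 121.6 + 46.4
 = 303.3
Net = 303.3 - 154 = 149.3

149.3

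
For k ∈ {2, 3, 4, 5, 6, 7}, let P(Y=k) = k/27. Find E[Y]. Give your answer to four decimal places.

E[Y] = Σ y·P(Y=y)
 = 2·2/27 + 3·1/9 + 4·4/27 + 5·5/27 + 6·2/9 + 7·7/27
 = 4/27 + 1/3 + 16/27 + 25/27 + 4/3 + 49/27
 = 139/27

5.1481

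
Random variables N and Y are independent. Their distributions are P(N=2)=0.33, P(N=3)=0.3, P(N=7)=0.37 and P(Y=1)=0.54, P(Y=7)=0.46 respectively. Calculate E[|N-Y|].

3.012

E[|N-Y|] = Σ_n Σ_y |n-y| · P(N=n)P(Y=y)
 = 1·0.1782 + 5·0.1518 + 2·0.162 + 4·0.138 + 6·0.1998 + 0·0.1702
 = 0.1782 + 0.759 + 0.324 + 0.552 + 1.1988 + 0
 = 3.012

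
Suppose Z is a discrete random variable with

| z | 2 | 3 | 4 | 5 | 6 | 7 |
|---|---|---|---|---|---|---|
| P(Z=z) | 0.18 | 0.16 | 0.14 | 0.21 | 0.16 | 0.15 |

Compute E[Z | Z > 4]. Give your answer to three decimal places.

P(Z > 4) = 0.21 + 0.16 + 0.15 = 0.52.
E[Z | Z > 4] = [5·0.21 + 6·0.16 + 7·0.15] / 0.52
 = 3.06 / 0.52
 = 153/26

5.885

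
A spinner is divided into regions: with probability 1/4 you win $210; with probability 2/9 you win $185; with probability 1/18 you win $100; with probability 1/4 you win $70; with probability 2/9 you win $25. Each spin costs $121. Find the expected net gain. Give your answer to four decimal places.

1.2222

E[payout] = 210·1/4 + 185·2/9 + 100·1/18 + 70·1/4 + 25·2/9
 = 105/2 + 370/9 + 50/9 + 35/2 + 50/9
 = 1100/9
Net = 1100/9 - 121 = 11/9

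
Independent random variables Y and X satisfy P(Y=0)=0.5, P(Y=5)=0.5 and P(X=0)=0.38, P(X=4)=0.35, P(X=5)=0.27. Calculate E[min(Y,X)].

E[min(Y,X)] = Σ_y Σ_x min(y,x) · P(Y=y)P(X=x)
 = 0·0.19 + 0·0.175 + 0·0.135 + 0·0.19 + 4·0.175 + 5·0.135
 = 0 + 0 + 0 + 0 + 0.7 + 0.675
 = 1.375

1.375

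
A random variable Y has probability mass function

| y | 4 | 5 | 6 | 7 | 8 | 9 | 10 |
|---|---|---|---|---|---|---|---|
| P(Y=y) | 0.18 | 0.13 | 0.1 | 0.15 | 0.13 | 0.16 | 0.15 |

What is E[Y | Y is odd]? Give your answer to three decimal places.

7.136

P(Y is odd) = 0.13 + 0.15 + 0.16 = 0.44.
E[Y | Y is odd] = [5·0.13 + 7·0.15 + 9·0.16] / 0.44
 = 3.14 / 0.44
 = 157/22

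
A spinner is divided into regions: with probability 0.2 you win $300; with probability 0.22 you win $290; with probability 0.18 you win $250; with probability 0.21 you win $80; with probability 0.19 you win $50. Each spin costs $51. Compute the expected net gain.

E[payout] = 300·0.2 + 290·0.22 + 250·0.18 + 80·0.21 + 50·0.19
 = 60 + 63.8 + 45 + 16.8 + 9.5
 = 195.1
Net = 195.1 - 51 = 144.1

144.1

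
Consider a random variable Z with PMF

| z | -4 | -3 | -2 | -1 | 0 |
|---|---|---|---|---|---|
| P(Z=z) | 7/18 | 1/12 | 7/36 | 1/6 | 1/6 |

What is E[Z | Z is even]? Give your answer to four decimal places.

-2.5926

P(Z is even) = 7/18 + 7/36 + 1/6 = 3/4.
E[Z | Z is even] = [(-4)·7/18 + (-2)·7/36 + 0·1/6] / (3/4)
 = -35/18 / (3/4)
 = -70/27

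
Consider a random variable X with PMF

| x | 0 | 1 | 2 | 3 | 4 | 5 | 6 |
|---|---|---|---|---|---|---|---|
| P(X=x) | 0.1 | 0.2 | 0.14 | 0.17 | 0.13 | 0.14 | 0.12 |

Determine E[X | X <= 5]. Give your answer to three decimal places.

P(X <= 5) = 0.1 + 0.2 + 0.14 + 0.17 + 0.13 + 0.14 = 0.88.
E[X | X <= 5] = [0·0.1 + 1·0.2 + 2·0.14 + 3·0.17 + 4·0.13 + 5·0.14] / 0.88
 = 2.21 / 0.88
 = 221/88

2.511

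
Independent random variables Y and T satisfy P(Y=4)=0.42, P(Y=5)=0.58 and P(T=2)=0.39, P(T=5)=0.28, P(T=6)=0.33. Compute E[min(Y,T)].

3.5738

E[min(Y,T)] = Σ_y Σ_t min(y,t) · P(Y=y)P(T=t)
 = 2·0.1638 + 4·0.1176 + 4·0.1386 + 2·0.2262 + 5·0.1624 + 5·0.1914
 = 0.3276 + 0.4704 + 0.5544 + 0.4524 + 0.812 + 0.957
 = 3.5738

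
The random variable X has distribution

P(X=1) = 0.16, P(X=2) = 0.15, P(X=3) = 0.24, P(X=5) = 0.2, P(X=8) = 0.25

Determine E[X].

E[X] = Σ x·P(X=x)
 = 1·0.16 + 2·0.15 + 3·0.24 + 5·0.2 + 8·0.25
 = 0.16 + 0.3 + 0.72 + 1 + 2
 = 4.18

4.18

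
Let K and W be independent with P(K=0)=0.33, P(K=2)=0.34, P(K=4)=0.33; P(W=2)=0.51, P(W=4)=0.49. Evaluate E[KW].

5.96

E[KW] = Σ_k Σ_w kw · P(K=k)P(W=w)
 = 0·0.1683 + 0·0.1617 + 4·0.1734 + 8·0.1666 + 8·0.1683 + 16·0.1617
 = 0 + 0 + 0.6936 + 1.3328 + 1.3464 + 2.5872
 = 5.96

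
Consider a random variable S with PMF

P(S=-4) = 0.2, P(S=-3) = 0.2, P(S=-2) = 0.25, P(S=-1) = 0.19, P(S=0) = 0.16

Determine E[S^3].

-20.39

E[S^3] = Σ s^3·P(S=s)
 = (-64)·0.2 + (-27)·0.2 + (-8)·0.25 + (-1)·0.19 + 0·0.16
 = (-12.8) + (-5.4) + (-2) + (-0.19) + 0
 = -20.39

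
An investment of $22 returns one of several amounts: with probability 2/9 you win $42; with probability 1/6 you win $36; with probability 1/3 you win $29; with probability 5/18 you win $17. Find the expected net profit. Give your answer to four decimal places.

E[payout] = 42·2/9 + 36·1/6 + 29·1/3 + 17·5/18
 = 28/3 + 6 + 29/3 + 85/18
 = 535/18
Net = 535/18 - 22 = 139/18

7.7222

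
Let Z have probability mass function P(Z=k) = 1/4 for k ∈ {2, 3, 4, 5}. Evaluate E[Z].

3.5

E[Z] = Σ z·P(Z=z)
 = 2·1/4 + 3·1/4 + 4·1/4 + 5·1/4
 = 1/2 + 3/4 + 1 + 5/4
 = 7/2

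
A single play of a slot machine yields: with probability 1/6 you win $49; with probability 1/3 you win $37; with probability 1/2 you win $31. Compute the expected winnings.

36

E[payout] = 49·1/6 + 37·1/3 + 31·1/2
 = 49/6 + 37/3 + 31/2
 = 36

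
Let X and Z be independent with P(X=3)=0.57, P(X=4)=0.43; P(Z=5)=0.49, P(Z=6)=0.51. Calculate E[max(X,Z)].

E[max(X,Z)] = Σ_x Σ_z max(x,z) · P(X=x)P(Z=z)
 = 5·0.2793 + 6·0.2907 + 5·0.2107 + 6·0.2193
 = 1.3965 + 1.7442 + 1.0535 + 1.3158
 = 5.51

5.51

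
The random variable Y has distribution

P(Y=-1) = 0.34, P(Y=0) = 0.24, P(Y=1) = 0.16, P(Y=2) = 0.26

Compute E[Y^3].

1.9

E[Y^3] = Σ y^3·P(Y=y)
 = (-1)·0.34 + 0·0.24 + 1·0.16 + 8·0.26
 = (-0.34) + 0 + 0.16 + 2.08
 = 1.9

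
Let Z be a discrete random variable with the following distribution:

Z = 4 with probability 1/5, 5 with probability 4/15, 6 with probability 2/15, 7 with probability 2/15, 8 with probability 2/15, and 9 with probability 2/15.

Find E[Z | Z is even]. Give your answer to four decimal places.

5.7143

P(Z is even) = 1/5 + 2/15 + 2/15 = 7/15.
E[Z | Z is even] = [4·1/5 + 6·2/15 + 8·2/15] / (7/15)
 = 8/3 / (7/15)
 = 40/7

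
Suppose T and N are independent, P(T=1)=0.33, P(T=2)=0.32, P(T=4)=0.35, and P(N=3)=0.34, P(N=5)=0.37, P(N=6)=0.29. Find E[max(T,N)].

E[max(T,N)] = Σ_t Σ_n max(t,n) · P(T=t)P(N=n)
 = 3·0.1122 + 5·0.1221 + 6·0.0957 + 3·0.1088 + 5·0.1184 + 6·0.0928 + 4·0.119 + 5·0.1295 + 6·0.1015
 = 0.3366 + 0.6105 + 0.5742 + 0.3264 + 0.592 + 0.5568 + 0.476 + 0.6475 + 0.609
 = 4.729

4.729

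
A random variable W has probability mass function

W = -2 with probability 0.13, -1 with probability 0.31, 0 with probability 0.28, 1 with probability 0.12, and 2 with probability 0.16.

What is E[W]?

E[W] = Σ w·P(W=w)
 = (-2)·0.13 + (-1)·0.31 + 0·0.28 + 1·0.12 + 2·0.16
 = (-0.26) + (-0.31) + 0 + 0.12 + 0.32
 = -0.13

-0.13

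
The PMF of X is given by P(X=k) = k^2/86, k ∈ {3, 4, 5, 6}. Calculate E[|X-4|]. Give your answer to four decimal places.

1.2326

E[|X-4|] = Σ |x-4|·P(X=x)
 = 1·9/86 + 0·8/43 + 1·25/86 + 2·18/43
 = 9/86 + 0 + 25/86 + 36/43
 = 53/43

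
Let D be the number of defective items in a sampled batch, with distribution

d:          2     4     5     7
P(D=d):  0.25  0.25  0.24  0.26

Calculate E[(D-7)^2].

9.46

E[(D-7)^2] = Σ (d-7)^2·P(D=d)
 = 25·0.25 + 9·0.25 + 4·0.24 + 0·0.26
 = 6.25 + 2.25 + 0.96 + 0
 = 9.46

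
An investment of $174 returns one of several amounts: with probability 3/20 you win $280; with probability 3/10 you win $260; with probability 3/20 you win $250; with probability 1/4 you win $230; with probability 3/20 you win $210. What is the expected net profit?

E[payout] = 280·3/20 + 260·3/10 + 250·3/20 + 230·1/4 + 210·3/20
 = 42 + 78 + 75/2 + 115/2 + 63/2
 = 493/2
Net = 493/2 - 174 = 145/2

72.5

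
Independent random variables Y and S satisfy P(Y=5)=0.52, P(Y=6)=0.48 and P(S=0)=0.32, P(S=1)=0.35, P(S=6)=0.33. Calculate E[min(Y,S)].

2.1584

E[min(Y,S)] = Σ_y Σ_s min(y,s) · P(Y=y)P(S=s)
 = 0·0.1664 + 1·0.182 + 5·0.1716 + 0·0.1536 + 1·0.168 + 6·0.1584
 = 0 + 0.182 + 0.858 + 0 + 0.168 + 0.9504
 = 2.1584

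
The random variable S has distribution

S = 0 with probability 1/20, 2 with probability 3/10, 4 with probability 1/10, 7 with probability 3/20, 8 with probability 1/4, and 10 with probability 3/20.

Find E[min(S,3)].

2.55

E[min(S,3)] = Σ min(s,3)·P(S=s)
 = 0·1/20 + 2·3/10 + 3·1/10 + 3·3/20 + 3·1/4 + 3·3/20
 = 0 + 3/5 + 3/10 + 9/20 + 3/4 + 9/20
 = 51/20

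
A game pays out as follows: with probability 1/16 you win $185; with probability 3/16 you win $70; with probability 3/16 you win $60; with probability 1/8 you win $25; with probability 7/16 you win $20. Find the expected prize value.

E[payout] = 185·1/16 + 70·3/16 + 60·3/16 + 25·1/8 + 20·7/16
 = 185/16 + 105/8 + 45/4 + 25/8 + 35/4
 = 765/16

47.8125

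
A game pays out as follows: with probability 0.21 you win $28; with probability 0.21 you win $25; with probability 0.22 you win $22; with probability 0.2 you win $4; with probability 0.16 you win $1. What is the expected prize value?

16.93

E[payout] = 28·0.21 + 25·0.21 + 22·0.22 + 4·0.2 + 1·0.16
 = 5.88 + 5.25 + 4.84 + 0.8 + 0.16
 = 16.93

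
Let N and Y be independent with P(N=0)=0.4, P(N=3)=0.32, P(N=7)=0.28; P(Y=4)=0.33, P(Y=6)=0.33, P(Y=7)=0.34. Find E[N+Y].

E[N+Y] = Σ_n Σ_y (n+y) · P(N=n)P(Y=y)
 = 4·0.132 + 6·0.132 + 7·0.136 + 7·0.1056 + 9·0.1056 + 10·0.1088 + 11·0.0924 + 13·0.0924 + 14·0.0952
 = 0.528 + 0.792 + 0.952 + 0.7392 + 0.9504 + 1.088 + 1.0164 + 1.2012 + 1.3328
 = 8.6

8.6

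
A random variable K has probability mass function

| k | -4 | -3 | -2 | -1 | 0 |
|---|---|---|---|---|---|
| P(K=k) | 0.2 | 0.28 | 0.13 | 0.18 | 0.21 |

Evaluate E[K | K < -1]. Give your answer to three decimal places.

-3.115

P(K < -1) = 0.2 + 0.28 + 0.13 = 0.61.
E[K | K < -1] = [(-4)·0.2 + (-3)·0.28 + (-2)·0.13] / 0.61
 = -1.9 / 0.61
 = -190/61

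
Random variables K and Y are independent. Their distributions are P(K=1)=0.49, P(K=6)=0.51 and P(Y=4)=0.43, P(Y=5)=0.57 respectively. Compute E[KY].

16.2235

E[KY] = Σ_k Σ_y ky · P(K=k)P(Y=y)
 = 4·0.2107 + 5·0.2793 + 24·0.2193 + 30·0.2907
 = 0.8428 + 1.3965 + 5.2632 + 8.721
 = 16.2235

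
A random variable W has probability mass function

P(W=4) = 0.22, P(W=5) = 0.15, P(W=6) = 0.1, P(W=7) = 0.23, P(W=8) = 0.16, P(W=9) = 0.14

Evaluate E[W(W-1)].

37.34

E[W(W-1)] = Σ w(w-1)·P(W=w)
 = 12·0.22 + 20·0.15 + 30·0.1 + 42·0.23 + 56·0.16 + 72·0.14
 = 2.64 + 3 + 3 + 9.66 + 8.96 + 10.08
 = 37.34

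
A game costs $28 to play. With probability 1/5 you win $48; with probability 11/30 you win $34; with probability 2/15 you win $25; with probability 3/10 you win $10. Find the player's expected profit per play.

0.4

E[payout] = 48·1/5 + 34·11/30 + 25·2/15 + 10·3/10
 = 48/5 + 187/15 + 10/3 + 3
 = 142/5
Net = 142/5 - 28 = 2/5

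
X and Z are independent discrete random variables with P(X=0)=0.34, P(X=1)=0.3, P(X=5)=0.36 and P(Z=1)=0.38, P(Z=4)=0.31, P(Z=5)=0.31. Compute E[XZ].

6.657

E[XZ] = Σ_x Σ_z xz · P(X=x)P(Z=z)
 = 0·0.1292 + 0·0.1054 + 0·0.1054 + 1·0.114 + 4·0.093 + 5·0.093 + 5·0.1368 + 20·0.1116 + 25·0.1116
 = 0 + 0 + 0 + 0.114 + 0.372 + 0.465 + 0.684 + 2.232 + 2.79
 = 6.657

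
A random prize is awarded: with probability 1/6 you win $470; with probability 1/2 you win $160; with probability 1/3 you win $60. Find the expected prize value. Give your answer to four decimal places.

E[payout] = 470·1/6 + 160·1/2 + 60·1/3
 = 235/3 + 80 + 20
 = 535/3

178.3333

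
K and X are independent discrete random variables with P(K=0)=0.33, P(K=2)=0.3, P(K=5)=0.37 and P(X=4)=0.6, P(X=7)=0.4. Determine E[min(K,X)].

E[min(K,X)] = Σ_k Σ_x min(k,x) · P(K=k)P(X=x)
 = 0·0.198 + 0·0.132 + 2·0.18 + 2·0.12 + 4·0.222 + 5·0.148
 = 0 + 0 + 0.36 + 0.24 + 0.888 + 0.74
 = 2.228

2.228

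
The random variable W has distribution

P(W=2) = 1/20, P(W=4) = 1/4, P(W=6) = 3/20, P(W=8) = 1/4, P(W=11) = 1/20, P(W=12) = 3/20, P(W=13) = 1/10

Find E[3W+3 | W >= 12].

40.2

P(W >= 12) = 3/20 + 1/10 = 1/4.
E[3W+3 | W >= 12] = [39·3/20 + 42·1/10] / (1/4)
 = 201/20 / (1/4)
 = 201/5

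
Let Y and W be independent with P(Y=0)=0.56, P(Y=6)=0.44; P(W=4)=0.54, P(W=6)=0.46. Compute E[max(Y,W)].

5.3952

E[max(Y,W)] = Σ_y Σ_w max(y,w) · P(Y=y)P(W=w)
 = 4·0.3024 + 6·0.2576 + 6·0.2376 + 6·0.2024
 = 1.2096 + 1.5456 + 1.4256 + 1.2144
 = 5.3952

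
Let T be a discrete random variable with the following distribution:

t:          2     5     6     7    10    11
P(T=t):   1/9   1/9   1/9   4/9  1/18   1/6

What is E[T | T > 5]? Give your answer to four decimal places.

P(T > 5) = 1/9 + 4/9 + 1/18 + 1/6 = 7/9.
E[T | T > 5] = [6·1/9 + 7·4/9 + 10·1/18 + 11·1/6] / (7/9)
 = 37/6 / (7/9)
 = 111/14

7.9286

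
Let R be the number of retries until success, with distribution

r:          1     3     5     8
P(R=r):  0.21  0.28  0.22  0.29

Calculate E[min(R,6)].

3.89

E[min(R,6)] = Σ min(r,6)·P(R=r)
 = 1·0.21 + 3·0.28 + 5·0.22 + 6·0.29
 = 0.21 + 0.84 + 1.1 + 1.74
 = 3.89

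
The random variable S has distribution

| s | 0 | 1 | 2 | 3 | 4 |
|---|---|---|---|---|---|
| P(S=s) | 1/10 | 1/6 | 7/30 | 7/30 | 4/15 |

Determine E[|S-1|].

E[|S-1|] = Σ |s-1|·P(S=s)
 = 1·1/10 + 0·1/6 + 1·7/30 + 2·7/30 + 3·4/15
 = 1/10 + 0 + 7/30 + 7/15 + 4/5
 = 8/5

1.6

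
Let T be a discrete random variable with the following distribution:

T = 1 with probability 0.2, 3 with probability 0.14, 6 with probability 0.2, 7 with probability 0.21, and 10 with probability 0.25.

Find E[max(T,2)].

5.99

E[max(T,2)] = Σ max(t,2)·P(T=t)
 = 2·0.2 + 3·0.14 + 6·0.2 + 7·0.21 + 10·0.25
 = 0.4 + 0.42 + 1.2 + 1.47 + 2.5
 = 5.99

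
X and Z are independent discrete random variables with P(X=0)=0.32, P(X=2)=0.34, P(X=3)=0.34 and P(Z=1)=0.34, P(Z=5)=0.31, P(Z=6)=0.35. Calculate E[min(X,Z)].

E[min(X,Z)] = Σ_x Σ_z min(x,z) · P(X=x)P(Z=z)
 = 0·0.1088 + 0·0.0992 + 0·0.112 + 1·0.1156 + 2·0.1054 + 2·0.119 + 1·0.1156 + 3·0.1054 + 3·0.119
 = 0 + 0 + 0 + 0.1156 + 0.2108 + 0.238 + 0.1156 + 0.3162 + 0.357
 = 1.3532

1.3532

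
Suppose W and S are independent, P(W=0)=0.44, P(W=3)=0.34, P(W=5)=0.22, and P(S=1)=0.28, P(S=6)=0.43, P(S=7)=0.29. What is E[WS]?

10.3668

E[WS] = Σ_w Σ_s ws · P(W=w)P(S=s)
 = 0·0.1232 + 0·0.1892 + 0·0.1276 + 3·0.0952 + 18·0.1462 + 21·0.0986 + 5·0.0616 + 30·0.0946 + 35·0.0638
 = 0 + 0 + 0 + 0.2856 + 2.6316 + 2.0706 + 0.308 + 2.838 + 2.233
 = 10.3668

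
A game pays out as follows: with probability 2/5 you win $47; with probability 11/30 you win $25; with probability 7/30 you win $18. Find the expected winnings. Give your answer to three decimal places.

E[payout] = 47·2/5 + 25·11/30 + 18·7/30
 = 94/5 + 55/6 + 21/5
 = 193/6

32.167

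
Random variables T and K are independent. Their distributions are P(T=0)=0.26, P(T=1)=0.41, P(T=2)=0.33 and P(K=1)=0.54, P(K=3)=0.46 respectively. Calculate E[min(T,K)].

0.8918

E[min(T,K)] = Σ_t Σ_k min(t,k) · P(T=t)P(K=k)
 = 0·0.1404 + 0·0.1196 + 1·0.2214 + 1·0.1886 + 1·0.1782 + 2·0.1518
 = 0 + 0 + 0.2214 + 0.1886 + 0.1782 + 0.3036
 = 0.8918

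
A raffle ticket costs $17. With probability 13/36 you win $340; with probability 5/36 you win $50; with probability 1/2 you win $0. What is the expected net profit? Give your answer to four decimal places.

112.7222

E[payout] = 340·13/36 + 50·5/36 + 0·1/2
 = 1105/9 + 125/18 + 0
 = 2335/18
Net = 2335/18 - 17 = 2029/18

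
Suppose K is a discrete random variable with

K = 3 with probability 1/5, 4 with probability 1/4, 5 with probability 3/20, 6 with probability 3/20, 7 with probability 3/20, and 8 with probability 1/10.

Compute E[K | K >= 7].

P(K >= 7) = 3/20 + 1/10 = 1/4.
E[K | K >= 7] = [7·3/20 + 8·1/10] / (1/4)
 = 37/20 / (1/4)
 = 37/5

7.4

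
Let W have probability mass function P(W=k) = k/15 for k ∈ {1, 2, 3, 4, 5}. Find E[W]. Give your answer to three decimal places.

3.667

E[W] = Σ w·P(W=w)
 = 1·1/15 + 2·2/15 + 3·1/5 + 4·4/15 + 5·1/3
 = 1/15 + 4/15 + 3/5 + 16/15 + 5/3
 = 11/3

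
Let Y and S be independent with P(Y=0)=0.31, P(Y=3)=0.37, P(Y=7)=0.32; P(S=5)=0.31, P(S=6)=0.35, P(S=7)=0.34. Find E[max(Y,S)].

6.3404

E[max(Y,S)] = Σ_y Σ_s max(y,s) · P(Y=y)P(S=s)
 = 5·0.0961 + 6·0.1085 + 7·0.1054 + 5·0.1147 + 6·0.1295 + 7·0.1258 + 7·0.0992 + 7·0.112 + 7·0.1088
 = 0.4805 + 0.651 + 0.7378 + 0.5735 + 0.777 + 0.8806 + 0.6944 + 0.784 + 0.7616
 = 6.3404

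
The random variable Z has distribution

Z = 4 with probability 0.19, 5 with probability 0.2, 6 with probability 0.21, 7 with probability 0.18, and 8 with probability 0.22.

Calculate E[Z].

E[Z] = Σ z·P(Z=z)
 = 4·0.19 + 5·0.2 + 6·0.21 + 7·0.18 + 8·0.22
 = 0.76 + 1 + 1.26 + 1.26 + 1.76
 = 6.04

6.04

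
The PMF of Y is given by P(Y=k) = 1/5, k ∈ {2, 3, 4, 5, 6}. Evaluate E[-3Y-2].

-14

E[-3Y-2] = Σ (-3y-2)·P(Y=y)
 = (-8)·1/5 + (-11)·1/5 + (-14)·1/5 + (-17)·1/5 + (-20)·1/5
 = (-8/5) + (-11/5) + (-14/5) + (-17/5) + (-4)
 = -14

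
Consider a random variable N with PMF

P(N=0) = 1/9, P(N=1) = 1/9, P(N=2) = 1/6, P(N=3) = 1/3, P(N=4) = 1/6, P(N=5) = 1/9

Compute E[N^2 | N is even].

7.5

P(N is even) = 1/9 + 1/6 + 1/6 = 4/9.
E[N^2 | N is even] = [0·1/9 + 4·1/6 + 16·1/6] / (4/9)
 = 10/3 / (4/9)
 = 15/2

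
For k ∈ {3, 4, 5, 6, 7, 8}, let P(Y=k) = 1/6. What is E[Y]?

E[Y] = Σ y·P(Y=y)
 = 3·1/6 + 4·1/6 + 5·1/6 + 6·1/6 + 7·1/6 + 8·1/6
 = 1/2 + 2/3 + 5/6 + 1 + 7/6 + 4/3
 = 11/2

5.5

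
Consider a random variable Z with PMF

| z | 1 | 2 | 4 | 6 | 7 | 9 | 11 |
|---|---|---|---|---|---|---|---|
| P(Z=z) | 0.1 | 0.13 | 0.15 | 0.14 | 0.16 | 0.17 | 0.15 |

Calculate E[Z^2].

E[Z^2] = Σ z^2·P(Z=z)
 = 1·0.1 + 4·0.13 + 16·0.15 + 36·0.14 + 49·0.16 + 81·0.17 + 121·0.15
 = 0.1 + 0.52 + 2.4 + 5.04 + 7.84 + 13.77 + 18.15
 = 47.82

47.82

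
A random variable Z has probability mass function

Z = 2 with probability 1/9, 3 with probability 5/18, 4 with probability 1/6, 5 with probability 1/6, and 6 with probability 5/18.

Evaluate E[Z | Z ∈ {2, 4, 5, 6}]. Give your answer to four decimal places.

P(Z ∈ {2, 4, 5, 6}) = 1/9 + 1/6 + 1/6 + 5/18 = 13/18.
E[Z | Z ∈ {2, 4, 5, 6}] = [2·1/9 + 4·1/6 + 5·1/6 + 6·5/18] / (13/18)
 = 61/18 / (13/18)
 = 61/13

4.6923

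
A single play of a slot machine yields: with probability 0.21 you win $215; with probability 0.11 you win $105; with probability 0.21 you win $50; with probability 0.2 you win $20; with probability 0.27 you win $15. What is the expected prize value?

75.25

E[payout] = 215·0.21 + 105·0.11 + 50·0.21 + 20·0.2 + 15·0.27
 = 45.15 + 11.55 + 10.5 + 4 + 4.05
 = 75.25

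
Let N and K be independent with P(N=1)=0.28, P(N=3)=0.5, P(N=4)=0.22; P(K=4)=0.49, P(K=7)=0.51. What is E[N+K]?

E[N+K] = Σ_n Σ_k (n+k) · P(N=n)P(K=k)
 = 5·0.1372 + 8·0.1428 + 7·0.245 + 10·0.255 + 8·0.1078 + 11·0.1122
 = 0.686 + 1.1424 + 1.715 + 2.55 + 0.8624 + 1.2342
 = 8.19

8.19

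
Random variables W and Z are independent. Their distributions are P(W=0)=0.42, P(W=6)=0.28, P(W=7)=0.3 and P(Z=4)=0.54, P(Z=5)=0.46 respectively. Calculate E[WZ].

E[WZ] = Σ_w Σ_z wz · P(W=w)P(Z=z)
 = 0·0.2268 + 0·0.1932 + 24·0.1512 + 30·0.1288 + 28·0.162 + 35·0.138
 = 0 + 0 + 3.6288 + 3.864 + 4.536 + 4.83
 = 16.8588

16.8588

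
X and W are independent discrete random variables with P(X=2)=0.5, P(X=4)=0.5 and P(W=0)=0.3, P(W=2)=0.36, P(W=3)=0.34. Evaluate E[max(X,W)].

E[max(X,W)] = Σ_x Σ_w max(x,w) · P(X=x)P(W=w)
 = 2·0.15 + 2·0.18 + 3·0.17 + 4·0.15 + 4·0.18 + 4·0.17
 = 0.3 + 0.36 + 0.51 + 0.6 + 0.72 + 0.68
 = 3.17

3.17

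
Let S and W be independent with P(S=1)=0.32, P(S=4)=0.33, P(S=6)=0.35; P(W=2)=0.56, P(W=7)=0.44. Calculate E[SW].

E[SW] = Σ_s Σ_w sw · P(S=s)P(W=w)
 = 2·0.1792 + 7·0.1408 + 8·0.1848 + 28·0.1452 + 12·0.196 + 42·0.154
 = 0.3584 + 0.9856 + 1.4784 + 4.0656 + 2.352 + 6.468
 = 15.708

15.708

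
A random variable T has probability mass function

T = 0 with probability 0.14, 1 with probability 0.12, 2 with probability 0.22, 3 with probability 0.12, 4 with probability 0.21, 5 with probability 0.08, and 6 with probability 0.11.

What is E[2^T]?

E[2^T] = Σ 2^t·P(T=t)
 = 1·0.14 + 2·0.12 + 4·0.22 + 8·0.12 + 16·0.21 + 32·0.08 + 64·0.11
 = 0.14 + 0.24 + 0.88 + 0.96 + 3.36 + 2.56 + 7.04
 = 15.18

15.18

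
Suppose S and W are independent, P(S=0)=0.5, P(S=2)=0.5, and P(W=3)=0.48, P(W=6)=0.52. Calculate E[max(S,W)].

4.56

E[max(S,W)] = Σ_s Σ_w max(s,w) · P(S=s)P(W=w)
 = 3·0.24 + 6·0.26 + 3·0.24 + 6·0.26
 = 0.72 + 1.56 + 0.72 + 1.56
 = 4.56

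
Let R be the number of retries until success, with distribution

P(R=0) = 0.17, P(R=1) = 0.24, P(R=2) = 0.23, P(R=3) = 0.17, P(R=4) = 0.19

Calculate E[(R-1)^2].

2.79

E[(R-1)^2] = Σ (r-1)^2·P(R=r)
 = 1·0.17 + 0·0.24 + 1·0.23 + 4·0.17 + 9·0.19
 = 0.17 + 0 + 0.23 + 0.68 + 1.71
 = 2.79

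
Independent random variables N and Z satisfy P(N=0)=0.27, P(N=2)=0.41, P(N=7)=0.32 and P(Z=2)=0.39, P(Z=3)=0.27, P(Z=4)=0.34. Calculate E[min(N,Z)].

1.764

E[min(N,Z)] = Σ_n Σ_z min(n,z) · P(N=n)P(Z=z)
 = 0·0.1053 + 0·0.0729 + 0·0.0918 + 2·0.1599 + 2·0.1107 + 2·0.1394 + 2·0.1248 + 3·0.0864 + 4·0.1088
 = 0 + 0 + 0 + 0.3198 + 0.2214 + 0.2788 + 0.2496 + 0.2592 + 0.4352
 = 1.764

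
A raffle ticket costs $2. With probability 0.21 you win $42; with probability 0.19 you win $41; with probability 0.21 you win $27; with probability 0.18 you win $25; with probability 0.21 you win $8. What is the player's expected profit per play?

26.46

E[payout] = 42·0.21 + 41·0.19 + 27·0.21 + 25·0.18 + 8·0.21
 = 8.82 + 7.79 + 5.67 + 4.5 + 1.68
 = 28.46
Net = 28.46 - 2 = 26.46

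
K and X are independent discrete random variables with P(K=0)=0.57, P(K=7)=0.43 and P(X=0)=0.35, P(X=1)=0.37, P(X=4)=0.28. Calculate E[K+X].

E[K+X] = Σ_k Σ_x (k+x) · P(K=k)P(X=x)
 = 0·0.1995 + 1·0.2109 + 4·0.1596 + 7·0.1505 + 8·0.1591 + 11·0.1204
 = 0 + 0.2109 + 0.6384 + 1.0535 + 1.2728 + 1.3244
 = 4.5

4.5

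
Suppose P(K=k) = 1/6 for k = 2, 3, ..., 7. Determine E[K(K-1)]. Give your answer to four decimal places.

E[K(K-1)] = Σ k(k-1)·P(K=k)
 = 2·1/6 + 6·1/6 + 12·1/6 + 20·1/6 + 30·1/6 + 42·1/6
 = 1/3 + 1 + 2 + 10/3 + 5 + 7
 = 56/3

18.6667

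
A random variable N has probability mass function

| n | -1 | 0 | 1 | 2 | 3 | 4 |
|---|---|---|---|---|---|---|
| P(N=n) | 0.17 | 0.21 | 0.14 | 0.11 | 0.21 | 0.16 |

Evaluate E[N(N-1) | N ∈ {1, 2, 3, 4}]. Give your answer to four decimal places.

5.4839

P(N ∈ {1, 2, 3, 4}) = 0.14 + 0.11 + 0.21 + 0.16 = 0.62.
E[N(N-1) | N ∈ {1, 2, 3, 4}] = [0·0.14 + 2·0.11 + 6·0.21 + 12·0.16] / 0.62
 = 3.4 / 0.62
 = 170/31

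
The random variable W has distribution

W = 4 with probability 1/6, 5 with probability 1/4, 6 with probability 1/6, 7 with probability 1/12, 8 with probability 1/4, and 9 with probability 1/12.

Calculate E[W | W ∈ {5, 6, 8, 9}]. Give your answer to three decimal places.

6.667

P(W ∈ {5, 6, 8, 9}) = 1/4 + 1/6 + 1/4 + 1/12 = 3/4.
E[W | W ∈ {5, 6, 8, 9}] = [5·1/4 + 6·1/6 + 8·1/4 + 9·1/12] / (3/4)
 = 5 / (3/4)
 = 20/3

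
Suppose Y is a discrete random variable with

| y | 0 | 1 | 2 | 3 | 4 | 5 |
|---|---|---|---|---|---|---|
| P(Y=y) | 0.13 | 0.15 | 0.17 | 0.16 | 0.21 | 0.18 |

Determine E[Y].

2.71

E[Y] = Σ y·P(Y=y)
 = 0·0.13 + 1·0.15 + 2·0.17 + 3·0.16 + 4·0.21 + 5·0.18
 = 0 + 0.15 + 0.34 + 0.48 + 0.84 + 0.9
 = 2.71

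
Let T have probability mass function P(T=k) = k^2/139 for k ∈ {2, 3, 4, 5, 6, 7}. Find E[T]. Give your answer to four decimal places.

E[T] = Σ t·P(T=t)
 = 2·4/139 + 3·9/139 + 4·16/139 + 5·25/139 + 6·36/139 + 7·49/139
 = 8/139 + 27/139 + 64/139 + 125/139 + 216/139 + 343/139
 = 783/139

5.6331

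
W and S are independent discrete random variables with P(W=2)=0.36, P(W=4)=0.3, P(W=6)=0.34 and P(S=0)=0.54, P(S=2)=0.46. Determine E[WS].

E[WS] = Σ_w Σ_s ws · P(W=w)P(S=s)
 = 0·0.1944 + 4·0.1656 + 0·0.162 + 8·0.138 + 0·0.1836 + 12·0.1564
 = 0 + 0.6624 + 0 + 1.104 + 0 + 1.8768
 = 3.6432

3.6432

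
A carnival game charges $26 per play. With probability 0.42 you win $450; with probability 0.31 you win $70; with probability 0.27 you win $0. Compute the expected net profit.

184.7

E[payout] = 450·0.42 + 70·0.31 + 0·0.27
 = 189 + 21.7 + 0
 = 210.7
Net = 210.7 - 26 = 184.7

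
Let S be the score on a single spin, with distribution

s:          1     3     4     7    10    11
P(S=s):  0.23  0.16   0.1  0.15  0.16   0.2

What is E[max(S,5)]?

7.3

E[max(S,5)] = Σ max(s,5)·P(S=s)
 = 5·0.23 + 5·0.16 + 5·0.1 + 7·0.15 + 10·0.16 + 11·0.2
 = 1.15 + 0.8 + 0.5 + 1.05 + 1.6 + 2.2
 = 7.3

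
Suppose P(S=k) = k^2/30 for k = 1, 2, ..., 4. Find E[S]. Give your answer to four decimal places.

3.3333

E[S] = Σ s·P(S=s)
 = 1·1/30 + 2·2/15 + 3·3/10 + 4·8/15
 = 1/30 + 4/15 + 9/10 + 32/15
 = 10/3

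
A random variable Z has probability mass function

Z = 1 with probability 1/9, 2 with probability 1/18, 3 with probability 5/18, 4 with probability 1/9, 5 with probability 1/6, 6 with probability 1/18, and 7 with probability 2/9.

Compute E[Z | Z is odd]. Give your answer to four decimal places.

P(Z is odd) = 1/9 + 5/18 + 1/6 + 2/9 = 7/9.
E[Z | Z is odd] = [1·1/9 + 3·5/18 + 5·1/6 + 7·2/9] / (7/9)
 = 10/3 / (7/9)
 = 30/7

4.2857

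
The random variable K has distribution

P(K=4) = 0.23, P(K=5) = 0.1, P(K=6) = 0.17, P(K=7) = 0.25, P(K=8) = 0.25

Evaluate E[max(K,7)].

7.25

E[max(K,7)] = Σ max(k,7)·P(K=k)
 = 7·0.23 + 7·0.1 + 7·0.17 + 7·0.25 + 8·0.25
 = 1.61 + 0.7 + 1.19 + 1.75 + 2
 = 7.25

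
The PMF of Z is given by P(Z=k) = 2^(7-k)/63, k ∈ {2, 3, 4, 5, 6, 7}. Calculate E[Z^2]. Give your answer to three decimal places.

E[Z^2] = Σ z^2·P(Z=z)
 = 4·32/63 + 9·16/63 + 16·8/63 + 25·4/63 + 36·2/63 + 49·1/63
 = 128/63 + 16/7 + 128/63 + 100/63 + 8/7 + 7/9
 = 69/7

9.857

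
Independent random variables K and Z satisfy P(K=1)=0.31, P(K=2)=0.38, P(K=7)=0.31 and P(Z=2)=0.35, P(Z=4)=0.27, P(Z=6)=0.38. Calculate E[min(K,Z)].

E[min(K,Z)] = Σ_k Σ_z min(k,z) · P(K=k)P(Z=z)
 = 1·0.1085 + 1·0.0837 + 1·0.1178 + 2·0.133 + 2·0.1026 + 2·0.1444 + 2·0.1085 + 4·0.0837 + 6·0.1178
 = 0.1085 + 0.0837 + 0.1178 + 0.266 + 0.2052 + 0.2888 + 0.217 + 0.3348 + 0.7068
 = 2.3286

2.3286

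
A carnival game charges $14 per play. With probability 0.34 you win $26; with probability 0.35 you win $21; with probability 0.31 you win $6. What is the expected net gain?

4.05

E[payout] = 26·0.34 + 21·0.35 + 6·0.31
 = 8.84 + 7.35 + 1.86
 = 18.05
Net = 18.05 - 14 = 4.05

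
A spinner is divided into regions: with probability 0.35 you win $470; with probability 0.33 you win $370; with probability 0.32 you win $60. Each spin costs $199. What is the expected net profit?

E[payout] = 470·0.35 + 370·0.33 + 60·0.32
 = 164.5 + 122.1 + 19.2
 = 305.8
Net = 305.8 - 199 = 106.8

106.8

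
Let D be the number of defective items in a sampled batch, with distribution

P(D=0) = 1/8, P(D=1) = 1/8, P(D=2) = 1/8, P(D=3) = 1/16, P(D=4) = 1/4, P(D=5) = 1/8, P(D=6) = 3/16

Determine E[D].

E[D] = Σ d·P(D=d)
 = 0·1/8 + 1·1/8 + 2·1/8 + 3·1/16 + 4·1/4 + 5·1/8 + 6·3/16
 = 0 + 1/8 + 1/4 + 3/16 + 1 + 5/8 + 9/8
 = 53/16

3.3125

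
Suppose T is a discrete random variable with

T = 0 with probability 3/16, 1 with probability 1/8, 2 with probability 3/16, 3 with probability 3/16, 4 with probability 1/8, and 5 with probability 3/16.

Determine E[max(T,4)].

4.1875

E[max(T,4)] = Σ max(t,4)·P(T=t)
 = 4·3/16 + 4·1/8 + 4·3/16 + 4·3/16 + 4·1/8 + 5·3/16
 = 3/4 + 1/2 + 3/4 + 3/4 + 1/2 + 15/16
 = 67/16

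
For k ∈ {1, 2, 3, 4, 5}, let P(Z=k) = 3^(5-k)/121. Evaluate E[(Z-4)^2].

7

E[(Z-4)^2] = Σ (z-4)^2·P(Z=z)
 = 9·81/121 + 4·27/121 + 1·9/121 + 0·3/121 + 1·1/121
 = 729/121 + 108/121 + 9/121 + 0 + 1/121
 = 7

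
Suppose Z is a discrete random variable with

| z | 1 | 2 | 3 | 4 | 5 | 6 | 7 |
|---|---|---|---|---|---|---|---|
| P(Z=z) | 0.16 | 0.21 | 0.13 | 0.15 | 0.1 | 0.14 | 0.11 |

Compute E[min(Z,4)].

2.97

E[min(Z,4)] = Σ min(z,4)·P(Z=z)
 = 1·0.16 + 2·0.21 + 3·0.13 + 4·0.15 + 4·0.1 + 4·0.14 + 4·0.11
 = 0.16 + 0.42 + 0.39 + 0.6 + 0.4 + 0.56 + 0.44
 = 2.97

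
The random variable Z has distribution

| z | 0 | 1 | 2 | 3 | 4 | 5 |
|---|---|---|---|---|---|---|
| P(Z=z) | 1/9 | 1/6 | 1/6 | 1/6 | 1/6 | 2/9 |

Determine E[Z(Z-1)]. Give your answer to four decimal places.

E[Z(Z-1)] = Σ z(z-1)·P(Z=z)
 = 0·1/9 + 0·1/6 + 2·1/6 + 6·1/6 + 12·1/6 + 20·2/9
 = 0 + 0 + 1/3 + 1 + 2 + 40/9
 = 70/9

7.7778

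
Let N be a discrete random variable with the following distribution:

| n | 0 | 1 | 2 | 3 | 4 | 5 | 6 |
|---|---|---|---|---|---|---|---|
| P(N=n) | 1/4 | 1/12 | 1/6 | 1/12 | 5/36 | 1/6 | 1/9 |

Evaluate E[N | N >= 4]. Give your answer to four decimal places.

4.9333

P(N >= 4) = 5/36 + 1/6 + 1/9 = 5/12.
E[N | N >= 4] = [4·5/36 + 5·1/6 + 6·1/9] / (5/12)
 = 37/18 / (5/12)
 = 74/15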